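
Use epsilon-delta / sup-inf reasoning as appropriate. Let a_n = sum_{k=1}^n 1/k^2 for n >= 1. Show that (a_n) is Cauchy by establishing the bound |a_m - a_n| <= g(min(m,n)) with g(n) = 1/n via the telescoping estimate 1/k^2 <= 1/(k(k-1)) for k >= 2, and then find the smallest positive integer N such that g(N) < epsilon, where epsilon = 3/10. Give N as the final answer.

For m > n >= 1: |a_m - a_n| = sum_{k=n+1}^m 1/k^2.
Use 1/k^2 <= 1/(k(k-1)) = 1/(k-1) - 1/k for k >= 2:
sum_{k=n+1}^m 1/k^2 <= sum_{k=n+1}^m (1/(k-1) - 1/k) = 1/n - 1/m <= 1/n.
By symmetry the same bound holds with n,m swapped, so |a_m - a_n| <= 1/min(m,n) = g(min(m,n)). Since g(n) -> 0, (a_n) is Cauchy.
Now solve g(N) < 3/10: 1/N < 3/10 <=> N > 1/(3/10) = 10/3.
The smallest integer strictly greater than 10/3 is N = 4.
Check: g(4) = 1/4 < 3/10; g(3) = 1/3 >= 3/10. So N = 4.

4


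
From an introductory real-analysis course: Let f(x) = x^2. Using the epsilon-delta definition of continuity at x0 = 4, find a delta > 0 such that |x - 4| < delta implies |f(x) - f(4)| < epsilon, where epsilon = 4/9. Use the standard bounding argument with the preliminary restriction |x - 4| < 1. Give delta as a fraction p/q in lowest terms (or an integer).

Factor: |x^2 - (4)^2| = |x - 4| * |x + 4|.
Impose |x - 4| < 1 first. Then |x + 4| = |(x - 4) + 2*(4)| <= |x - 4| + 2*|4| < 1 + 8 = 9.
So |x^2 - (4)^2| < delta * 9.
We need delta * 9 <= 4/9, i.e. delta <= 4/9/9 = 4/81.
Since 4/81 < 1, this is tighter than 1; take delta = 4/81.
So delta = 4/81 works.

4/81


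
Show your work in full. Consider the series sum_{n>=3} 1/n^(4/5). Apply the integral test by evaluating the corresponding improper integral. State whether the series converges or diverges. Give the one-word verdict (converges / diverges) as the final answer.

Let f(x) = x^(-4/5). Then f is positive, continuous, and decreasing on [3, infinity), so the integral test applies.
Compute the improper integral int_{3}^infinity f(x) dx:
  antiderivative F(x) = 5*x^(1/5).
  As x -> infinity, F(x) -> infinity (since p = 4/5 < 1).
  So the integral diverges. By the integral test, the series diverges.

diverges


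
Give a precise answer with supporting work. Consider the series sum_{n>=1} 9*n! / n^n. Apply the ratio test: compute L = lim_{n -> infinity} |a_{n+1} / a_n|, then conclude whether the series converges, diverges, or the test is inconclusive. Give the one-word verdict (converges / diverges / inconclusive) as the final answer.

Let a_n denote the general term. Form the ratio a_{n+1}/a_n and simplify:
a_{n+1}/a_n = (n/(n + 1))^n
Take the limit as n -> infinity: L = exp(-1).
Since L = exp(-1) < 1, the ratio test implies the series converges.

converges


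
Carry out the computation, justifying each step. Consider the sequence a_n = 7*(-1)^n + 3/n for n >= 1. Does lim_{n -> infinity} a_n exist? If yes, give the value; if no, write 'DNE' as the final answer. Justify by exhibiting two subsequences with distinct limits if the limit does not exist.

Examine the behaviour of a_n along subsequences.
a_{2k} = 7 + 3/(2k) -> 7. a_{2k+1} = -7 + 3/(2k+1) -> -7.
Since these two subsequential limits are 7 and -7, distinct, the full sequence cannot converge (a convergent sequence has all subsequences tending to the same limit). So lim a_n does not exist.

DNE


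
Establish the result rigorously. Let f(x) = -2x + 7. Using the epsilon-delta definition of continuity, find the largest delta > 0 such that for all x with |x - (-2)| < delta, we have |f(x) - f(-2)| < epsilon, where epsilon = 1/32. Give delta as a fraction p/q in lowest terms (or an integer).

We compute f(-2) = -2*(-2) + 7 = 11.
|f(x) - f(-2)| = |-2x + 7 - (11)| = |-2(x - (-2))| = 2|x - (-2)|.
We need 2|x - (-2)| < 1/32, i.e. |x - (-2)| < 1/32 / 2 = 1/64.
So any delta <= 1/64 works. Conversely, if delta > 1/64, then x = -2 + 1/64 satisfies |x - (-2)| = 1/64 < delta but |f(x) - f(-2)| = 2 * 1/64 = 1/32, which is not < 1/32; so no larger delta works.
Hence the largest such delta is 1/64.

1/64


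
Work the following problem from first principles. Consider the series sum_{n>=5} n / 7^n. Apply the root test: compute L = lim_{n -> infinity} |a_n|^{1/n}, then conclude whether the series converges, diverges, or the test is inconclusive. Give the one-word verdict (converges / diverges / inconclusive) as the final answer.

Let a_n denote the general term. Form |a_n|^(1/n) and simplify:
|a_n|^(1/n) = n^(1/n)/7
Take the limit as n -> infinity: L = 1/7.
Since L = 1/7 < 1, the root test implies convergence.

converges


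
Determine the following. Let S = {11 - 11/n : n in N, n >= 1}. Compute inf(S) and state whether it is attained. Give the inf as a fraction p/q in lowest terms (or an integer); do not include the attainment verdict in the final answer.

Analysis:
- Values: 0, 11/2, 22/3, 33/4, ... strictly increasing.
- Minimum is 0 (n=1); inf = 0 (attained).
- 11 - 11/n -> 11 from below; sup = 11, not attained.
Conclusion: inf(S) = 0, attained in S.

0


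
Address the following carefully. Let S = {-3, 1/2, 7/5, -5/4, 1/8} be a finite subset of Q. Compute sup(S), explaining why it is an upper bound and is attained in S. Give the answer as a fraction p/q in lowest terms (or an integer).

S is finite, so sup(S) = max(S).
Sorted decreasing:
7/5, 1/2, 1/8, -5/4, -3
The extremum is 7/5.
For every x in S, x <= 7/5. And 7/5 is in S, so it is attained.
Therefore sup(S) = 7/5.

7/5


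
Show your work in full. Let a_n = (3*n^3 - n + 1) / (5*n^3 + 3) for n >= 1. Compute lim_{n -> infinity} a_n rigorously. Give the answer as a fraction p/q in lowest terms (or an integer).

Divide numerator and denominator by n^3, the highest power:
numerator / n^3 = 3 - 1/n^2 + n^(-3)
denominator / n^3 = 5 + 3/n^3
As n -> infinity, all terms of the form c/n^k (k >= 1) tend to 0.
So numerator / n^3 -> 3 and denominator / n^3 -> 5.
Therefore lim a_n = 3/5.

3/5


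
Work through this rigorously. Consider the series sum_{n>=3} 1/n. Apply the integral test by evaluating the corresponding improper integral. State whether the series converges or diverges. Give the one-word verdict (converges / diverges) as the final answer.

Let f(x) = 1/x. Then f is positive, continuous, and decreasing on [3, infinity), so the integral test applies.
Compute the improper integral int_{3}^infinity f(x) dx:
  antiderivative F(x) = log(x).
  As x -> infinity, log(x) -> infinity.
  So int = infinity - log(3) = infinity. By the integral test, the series diverges.

diverges


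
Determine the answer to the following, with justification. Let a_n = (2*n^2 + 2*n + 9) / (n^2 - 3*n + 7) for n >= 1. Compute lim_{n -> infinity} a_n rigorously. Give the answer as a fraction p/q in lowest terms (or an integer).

Divide numerator and denominator by n^2, the highest power:
numerator / n^2 = 2 + 2/n + 9/n^2
denominator / n^2 = 1 - 3/n + 7/n^2
As n -> infinity, all terms of the form c/n^k (k >= 1) tend to 0.
So numerator / n^2 -> 2 and denominator / n^2 -> 1.
Therefore lim a_n = 2.

2


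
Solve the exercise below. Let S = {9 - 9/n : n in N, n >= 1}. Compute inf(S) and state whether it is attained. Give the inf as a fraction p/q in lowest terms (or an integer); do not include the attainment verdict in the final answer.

Analysis:
- Values: 0, 9/2, 6, 27/4, ... strictly increasing.
- Minimum is 0 (n=1); inf = 0 (attained).
- 9 - 9/n -> 9 from below; sup = 9, not attained.
Conclusion: inf(S) = 0, attained in S.

0


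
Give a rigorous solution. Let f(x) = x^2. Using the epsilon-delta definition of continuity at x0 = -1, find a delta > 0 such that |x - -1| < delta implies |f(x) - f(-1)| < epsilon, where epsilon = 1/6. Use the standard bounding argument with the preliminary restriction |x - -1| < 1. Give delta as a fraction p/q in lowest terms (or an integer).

Factor: |x^2 - (-1)^2| = |x - -1| * |x + -1|.
Impose |x - -1| < 1 first. Then |x + -1| = |(x - -1) + 2*(-1)| <= |x - -1| + 2*|-1| < 1 + 2 = 3.
So |x^2 - (-1)^2| < delta * 3.
We need delta * 3 <= 1/6, i.e. delta <= 1/6/3 = 1/18.
Since 1/18 < 1, this is tighter than 1; take delta = 1/18.
So delta = 1/18 works.

1/18


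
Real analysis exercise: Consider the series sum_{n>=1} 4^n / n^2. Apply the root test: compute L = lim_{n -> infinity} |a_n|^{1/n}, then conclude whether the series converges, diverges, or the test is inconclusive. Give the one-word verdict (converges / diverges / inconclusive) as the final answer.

Let a_n denote the general term. Form |a_n|^(1/n) and simplify:
|a_n|^(1/n) = 4/n^(2/n)
Take the limit as n -> infinity: L = 4.
Since L = 4 > 1, the root test implies divergence.

diverges


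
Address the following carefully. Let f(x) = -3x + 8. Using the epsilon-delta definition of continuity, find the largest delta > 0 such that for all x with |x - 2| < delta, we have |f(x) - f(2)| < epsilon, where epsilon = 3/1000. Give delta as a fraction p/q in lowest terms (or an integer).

We compute f(2) = -3*(2) + 8 = 2.
|f(x) - f(2)| = |-3x + 8 - (2)| = |-3(x - 2)| = 3|x - 2|.
We need 3|x - 2| < 3/1000, i.e. |x - 2| < 3/1000 / 3 = 1/1000.
So any delta <= 1/1000 works. Conversely, if delta > 1/1000, then x = 2 + 1/1000 satisfies |x - 2| = 1/1000 < delta but |f(x) - f(2)| = 3 * 1/1000 = 3/1000, which is not < 3/1000; so no larger delta works.
Hence the largest such delta is 1/1000.

1/1000


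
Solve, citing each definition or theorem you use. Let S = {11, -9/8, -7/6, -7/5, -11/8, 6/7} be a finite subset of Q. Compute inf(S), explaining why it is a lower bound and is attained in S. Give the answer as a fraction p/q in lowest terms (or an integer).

S is finite, so inf(S) = min(S).
Sorted increasing:
-7/5, -11/8, -7/6, -9/8, 6/7, 11
The extremum is -7/5.
For every x in S, x >= -7/5. And -7/5 is in S, so it is attained.
Therefore inf(S) = -7/5.

-7/5


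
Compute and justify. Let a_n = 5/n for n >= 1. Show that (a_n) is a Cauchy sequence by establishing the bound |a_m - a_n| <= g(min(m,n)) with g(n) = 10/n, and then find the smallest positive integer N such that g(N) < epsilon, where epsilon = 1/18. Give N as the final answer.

For any m, n >= 1, by the triangle inequality:
|a_m - a_n| = |5/m - 5/n| <= 5*1/m + 5*1/n <= 10/min(m,n).
So g(n) = 10/n bounds the Cauchy difference. Since g(n) -> 0, (a_n) is Cauchy.
Now solve g(N) < 1/18: 10/N < 1/18 <=> N > 10 / (1/18) = 180.
The smallest integer strictly greater than 180 is N = 181.
Check: g(181) = 10/181 = 10/181 < 1/18; g(180) = 1/18 >= 1/18. So N = 181.

181


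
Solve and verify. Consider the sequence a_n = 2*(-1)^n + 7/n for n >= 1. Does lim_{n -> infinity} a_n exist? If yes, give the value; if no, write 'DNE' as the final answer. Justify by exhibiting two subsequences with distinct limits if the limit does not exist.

Examine the behaviour of a_n along subsequences.
a_{2k} = 2 + 7/(2k) -> 2. a_{2k+1} = -2 + 7/(2k+1) -> -2.
Since these two subsequential limits are 2 and -2, distinct, the full sequence cannot converge (a convergent sequence has all subsequences tending to the same limit). So lim a_n does not exist.

DNE


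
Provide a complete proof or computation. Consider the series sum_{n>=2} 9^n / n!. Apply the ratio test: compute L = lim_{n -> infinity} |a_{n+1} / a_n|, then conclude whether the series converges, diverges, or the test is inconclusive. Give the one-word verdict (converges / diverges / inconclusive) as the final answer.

Let a_n denote the general term. Form the ratio a_{n+1}/a_n and simplify:
a_{n+1}/a_n = 9/(n + 1)
Take the limit as n -> infinity: L = 0.
Since L = 0 < 1, the ratio test implies the series converges.

converges


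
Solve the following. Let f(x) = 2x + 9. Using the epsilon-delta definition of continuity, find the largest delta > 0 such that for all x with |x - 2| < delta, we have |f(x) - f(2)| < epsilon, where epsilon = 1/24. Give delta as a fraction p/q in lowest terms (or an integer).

We compute f(2) = 2*(2) + 9 = 13.
|f(x) - f(2)| = |2x + 9 - (13)| = |2(x - 2)| = 2|x - 2|.
We need 2|x - 2| < 1/24, i.e. |x - 2| < 1/24 / 2 = 1/48.
So any delta <= 1/48 works. Conversely, if delta > 1/48, then x = 2 + 1/48 satisfies |x - 2| = 1/48 < delta but |f(x) - f(2)| = 2 * 1/48 = 1/24, which is not < 1/24; so no larger delta works.
Hence the largest such delta is 1/48.

1/48


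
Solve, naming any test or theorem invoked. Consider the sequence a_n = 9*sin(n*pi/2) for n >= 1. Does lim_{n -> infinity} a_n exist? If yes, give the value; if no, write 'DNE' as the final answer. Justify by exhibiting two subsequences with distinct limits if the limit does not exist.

Examine the behaviour of a_n along subsequences.
a_{4k+1} = 9*sin(pi/2 + 2k*pi) = 9 -> 9. a_{4k+3} = 9*sin(3pi/2 + 2k*pi) = -9 -> -9.
Since these two subsequential limits are 9 and -9, distinct, the full sequence cannot converge (a convergent sequence has all subsequences tending to the same limit). So lim a_n does not exist.

DNE


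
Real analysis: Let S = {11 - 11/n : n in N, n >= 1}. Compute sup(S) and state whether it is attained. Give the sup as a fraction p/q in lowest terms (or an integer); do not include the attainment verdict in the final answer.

Analysis:
- Values: 0, 11/2, 22/3, 33/4, ... strictly increasing.
- Minimum is 0 (n=1); inf = 0 (attained).
- 11 - 11/n -> 11 from below; sup = 11, not attained.
Conclusion: sup(S) = 11, not attained in S.

11


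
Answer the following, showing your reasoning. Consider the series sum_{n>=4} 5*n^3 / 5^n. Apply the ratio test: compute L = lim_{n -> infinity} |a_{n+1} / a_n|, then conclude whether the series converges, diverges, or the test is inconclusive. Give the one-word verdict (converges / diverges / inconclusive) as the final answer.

Let a_n denote the general term. Form the ratio a_{n+1}/a_n and simplify:
a_{n+1}/a_n = (n + 1)^3/(5*n^3)
Take the limit as n -> infinity: L = 1/5.
Since L = 1/5 < 1, the ratio test implies the series converges.

converges


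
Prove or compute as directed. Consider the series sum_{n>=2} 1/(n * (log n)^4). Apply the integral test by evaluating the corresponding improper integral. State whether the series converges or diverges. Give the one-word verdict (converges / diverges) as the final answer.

Let f(x) = 1/(x*log(x)^4). Then f is positive, continuous, and decreasing on [2, infinity), so the integral test applies.
Compute the improper integral int_{2}^infinity f(x) dx:
  antiderivative F(x) = -1/(3*log(x)^3).
  F(x) -> 0 as x -> infinity.  int = 0 - F(2) = 1/(3*log(2)^3) < infinity. By the integral test, the series converges.

converges


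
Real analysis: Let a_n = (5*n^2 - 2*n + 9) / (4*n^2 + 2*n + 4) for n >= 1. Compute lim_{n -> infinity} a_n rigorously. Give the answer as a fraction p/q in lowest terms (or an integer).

Divide numerator and denominator by n^2, the highest power:
numerator / n^2 = 5 - 2/n + 9/n^2
denominator / n^2 = 4 + 2/n + 4/n^2
As n -> infinity, all terms of the form c/n^k (k >= 1) tend to 0.
So numerator / n^2 -> 5 and denominator / n^2 -> 4.
Therefore lim a_n = 5/4.

5/4


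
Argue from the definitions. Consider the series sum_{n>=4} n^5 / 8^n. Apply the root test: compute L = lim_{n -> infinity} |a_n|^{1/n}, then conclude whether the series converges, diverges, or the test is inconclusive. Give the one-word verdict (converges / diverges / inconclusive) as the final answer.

Let a_n denote the general term. Form |a_n|^(1/n) and simplify:
|a_n|^(1/n) = n^(5/n)/8
Take the limit as n -> infinity: L = 1/8.
Since L = 1/8 < 1, the root test implies convergence.

converges


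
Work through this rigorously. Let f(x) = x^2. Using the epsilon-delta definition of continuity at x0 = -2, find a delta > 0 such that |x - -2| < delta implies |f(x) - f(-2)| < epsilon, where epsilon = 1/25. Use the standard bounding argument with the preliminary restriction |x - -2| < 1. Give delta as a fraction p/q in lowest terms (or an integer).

Factor: |x^2 - (-2)^2| = |x - -2| * |x + -2|.
Impose |x - -2| < 1 first. Then |x + -2| = |(x - -2) + 2*(-2)| <= |x - -2| + 2*|-2| < 1 + 4 = 5.
So |x^2 - (-2)^2| < delta * 5.
We need delta * 5 <= 1/25, i.e. delta <= 1/25/5 = 1/125.
Since 1/125 < 1, this is tighter than 1; take delta = 1/125.
So delta = 1/125 works.

1/125


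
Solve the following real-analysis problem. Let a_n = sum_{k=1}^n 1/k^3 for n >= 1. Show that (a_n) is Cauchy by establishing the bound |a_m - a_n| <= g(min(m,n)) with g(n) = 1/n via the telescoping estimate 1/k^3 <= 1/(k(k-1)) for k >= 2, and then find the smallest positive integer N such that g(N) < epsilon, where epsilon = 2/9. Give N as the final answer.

For m > n >= 1: |a_m - a_n| = sum_{k=n+1}^m 1/k^3.
Use 1/k^3 <= 1/(k(k-1)) = 1/(k-1) - 1/k for k >= 2 (which holds since k^3 >= k^2 >= k(k-1) for k >= 2):
sum_{k=n+1}^m 1/k^3 <= sum_{k=n+1}^m (1/(k-1) - 1/k) = 1/n - 1/m <= 1/n.
By symmetry the same bound holds with n,m swapped, so |a_m - a_n| <= 1/min(m,n) = g(min(m,n)). Since g(n) -> 0, (a_n) is Cauchy.
Now solve g(N) < 2/9: 1/N < 2/9 <=> N > 1/(2/9) = 9/2.
The smallest integer strictly greater than 9/2 is N = 5.
Check: g(5) = 1/5 < 2/9; g(4) = 1/4 >= 2/9. So N = 5.

5


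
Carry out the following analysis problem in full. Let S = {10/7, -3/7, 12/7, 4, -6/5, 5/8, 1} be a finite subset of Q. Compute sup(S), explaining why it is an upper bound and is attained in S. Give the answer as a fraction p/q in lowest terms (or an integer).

S is finite, so sup(S) = max(S).
Sorted decreasing:
4, 12/7, 10/7, 1, 5/8, -3/7, -6/5
The extremum is 4.
For every x in S, x <= 4. And 4 is in S, so it is attained.
Therefore sup(S) = 4.

4


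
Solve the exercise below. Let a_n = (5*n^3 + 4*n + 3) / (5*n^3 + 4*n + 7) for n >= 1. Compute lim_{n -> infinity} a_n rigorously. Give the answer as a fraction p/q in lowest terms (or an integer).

Divide numerator and denominator by n^3, the highest power:
numerator / n^3 = 5 + 4/n^2 + 3/n^3
denominator / n^3 = 5 + 4/n^2 + 7/n^3
As n -> infinity, all terms of the form c/n^k (k >= 1) tend to 0.
So numerator / n^3 -> 5 and denominator / n^3 -> 5.
Therefore lim a_n = 1.

1


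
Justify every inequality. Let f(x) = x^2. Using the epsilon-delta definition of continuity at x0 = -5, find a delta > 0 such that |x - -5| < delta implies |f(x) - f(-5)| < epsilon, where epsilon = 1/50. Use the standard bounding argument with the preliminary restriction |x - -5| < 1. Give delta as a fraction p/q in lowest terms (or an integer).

Factor: |x^2 - (-5)^2| = |x - -5| * |x + -5|.
Impose |x - -5| < 1 first. Then |x + -5| = |(x - -5) + 2*(-5)| <= |x - -5| + 2*|-5| < 1 + 10 = 11.
So |x^2 - (-5)^2| < delta * 11.
We need delta * 11 <= 1/50, i.e. delta <= 1/50/11 = 1/550.
Since 1/550 < 1, this is tighter than 1; take delta = 1/550.
So delta = 1/550 works.

1/550


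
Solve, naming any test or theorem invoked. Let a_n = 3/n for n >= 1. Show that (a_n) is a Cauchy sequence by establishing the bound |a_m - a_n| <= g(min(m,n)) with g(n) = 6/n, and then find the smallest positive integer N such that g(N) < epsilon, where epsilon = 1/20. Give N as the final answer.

For any m, n >= 1, by the triangle inequality:
|a_m - a_n| = |3/m - 3/n| <= 3*1/m + 3*1/n <= 6/min(m,n).
So g(n) = 6/n bounds the Cauchy difference. Since g(n) -> 0, (a_n) is Cauchy.
Now solve g(N) < 1/20: 6/N < 1/20 <=> N > 6 / (1/20) = 120.
The smallest integer strictly greater than 120 is N = 121.
Check: g(121) = 6/121 = 6/121 < 1/20; g(120) = 1/20 >= 1/20. So N = 121.

121


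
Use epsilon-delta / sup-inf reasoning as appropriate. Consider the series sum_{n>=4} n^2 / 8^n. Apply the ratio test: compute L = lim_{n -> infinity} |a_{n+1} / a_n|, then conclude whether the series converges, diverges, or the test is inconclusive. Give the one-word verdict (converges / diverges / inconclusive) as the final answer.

Let a_n denote the general term. Form the ratio a_{n+1}/a_n and simplify:
a_{n+1}/a_n = (n + 1)^2/(8*n^2)
Take the limit as n -> infinity: L = 1/8.
Since L = 1/8 < 1, the ratio test implies the series converges.

converges


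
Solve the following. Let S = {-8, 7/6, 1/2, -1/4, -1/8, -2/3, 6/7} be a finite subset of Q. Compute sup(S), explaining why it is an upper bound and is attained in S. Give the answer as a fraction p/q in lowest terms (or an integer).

S is finite, so sup(S) = max(S).
Sorted decreasing:
7/6, 6/7, 1/2, -1/8, -1/4, -2/3, -8
The extremum is 7/6.
For every x in S, x <= 7/6. And 7/6 is in S, so it is attained.
Therefore sup(S) = 7/6.

7/6


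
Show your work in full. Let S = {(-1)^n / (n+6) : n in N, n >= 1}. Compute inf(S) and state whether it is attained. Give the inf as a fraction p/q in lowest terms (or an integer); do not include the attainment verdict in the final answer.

Analysis:
- Values: -1/7, 1/8, -1/9, 1/10, -1/11, ...
- Positive terms (even n): 1/(2+6), 1/(4+6), ... decreasing -> max = 1/8 (n=2).
- Negative terms (odd n): -1/(1+6), -1/(3+6), ... increasing -> min = -1/7 (n=1).
- So sup = 1/8 (attained at n=2); inf = -1/7 (attained at n=1).
Conclusion: inf(S) = -1/7, attained in S.

-1/7


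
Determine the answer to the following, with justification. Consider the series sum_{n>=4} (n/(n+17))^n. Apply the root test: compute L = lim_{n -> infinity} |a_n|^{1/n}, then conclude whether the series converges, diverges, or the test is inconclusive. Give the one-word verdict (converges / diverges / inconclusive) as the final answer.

Let a_n denote the general term. Form |a_n|^(1/n) and simplify:
|a_n|^(1/n) = n/(n + 17)
Take the limit as n -> infinity: L = 1.
Since L = 1, the root test is inconclusive. (In fact a_n = (n/(n+17))^n -> e^(-17) != 0, so the nth-term test shows divergence; but the root test itself gives no conclusion.)

inconclusive


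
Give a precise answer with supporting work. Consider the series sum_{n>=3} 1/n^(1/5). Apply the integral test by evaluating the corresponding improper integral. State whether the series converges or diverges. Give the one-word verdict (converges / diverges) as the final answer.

Let f(x) = x^(-1/5). Then f is positive, continuous, and decreasing on [3, infinity), so the integral test applies.
Compute the improper integral int_{3}^infinity f(x) dx:
  antiderivative F(x) = 5*x^(4/5)/4.
  As x -> infinity, F(x) -> infinity (since p = 1/5 < 1).
  So the integral diverges. By the integral test, the series diverges.

diverges


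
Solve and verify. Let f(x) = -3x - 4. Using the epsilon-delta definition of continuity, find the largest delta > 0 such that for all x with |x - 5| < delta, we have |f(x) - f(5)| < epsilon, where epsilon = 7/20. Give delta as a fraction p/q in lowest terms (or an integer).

We compute f(5) = -3*(5) - 4 = -19.
|f(x) - f(5)| = |-3x - 4 - (-19)| = |-3(x - 5)| = 3|x - 5|.
We need 3|x - 5| < 7/20, i.e. |x - 5| < 7/20 / 3 = 7/60.
So any delta <= 7/60 works. Conversely, if delta > 7/60, then x = 5 + 7/60 satisfies |x - 5| = 7/60 < delta but |f(x) - f(5)| = 3 * 7/60 = 7/20, which is not < 7/20; so no larger delta works.
Hence the largest such delta is 7/60.

7/60


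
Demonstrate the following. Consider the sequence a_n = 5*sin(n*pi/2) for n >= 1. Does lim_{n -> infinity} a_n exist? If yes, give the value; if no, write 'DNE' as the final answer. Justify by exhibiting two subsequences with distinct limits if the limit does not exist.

Examine the behaviour of a_n along subsequences.
a_{4k+1} = 5*sin(pi/2 + 2k*pi) = 5 -> 5. a_{4k+3} = 5*sin(3pi/2 + 2k*pi) = -5 -> -5.
Since these two subsequential limits are 5 and -5, distinct, the full sequence cannot converge (a convergent sequence has all subsequences tending to the same limit). So lim a_n does not exist.

DNE


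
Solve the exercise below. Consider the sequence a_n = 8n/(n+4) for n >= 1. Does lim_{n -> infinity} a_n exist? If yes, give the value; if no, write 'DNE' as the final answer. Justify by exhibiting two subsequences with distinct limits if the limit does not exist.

Examine the behaviour of a_n along subsequences.
Even-n subsequence a_{2k} = 8(2k)/(2k+4) -> 8. Odd-n subsequence a_{2k+1} = 8(2k+1)/(2k+5) -> 8. Both tend to 8, which suggests the limit is 8; verify directly.
|a_n - 8| = |8n - 8(n+4)| / (n+4) = 32/(n+4) < 32/n for every n >= 1.
Given epsilon > 0, choose a positive integer N > 32/epsilon. Then for all n >= N, |a_n - 8| < 32/n <= 32/N < epsilon.
So by the definition of the limit, lim a_n exists and equals 8.

8


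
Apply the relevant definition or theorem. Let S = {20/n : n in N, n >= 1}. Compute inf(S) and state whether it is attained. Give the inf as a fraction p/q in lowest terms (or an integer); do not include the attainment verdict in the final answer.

Analysis:
- Values: 20, 10, 20/3, 5, ... strictly decreasing.
- The maximum is 20 (n=1); sup = 20 (attained).
- The set is bounded below by 0; 20/n -> 0 so 0 is the greatest lower bound.
- 0 is not in the set, so inf = 0 is not attained.
Conclusion: inf(S) = 0, not attained in S.

0


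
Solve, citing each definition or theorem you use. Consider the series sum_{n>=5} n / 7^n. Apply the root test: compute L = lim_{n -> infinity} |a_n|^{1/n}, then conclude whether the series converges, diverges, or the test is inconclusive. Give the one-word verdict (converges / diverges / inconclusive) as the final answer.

Let a_n denote the general term. Form |a_n|^(1/n) and simplify:
|a_n|^(1/n) = n^(1/n)/7
Take the limit as n -> infinity: L = 1/7.
Since L = 1/7 < 1, the root test implies convergence.

converges


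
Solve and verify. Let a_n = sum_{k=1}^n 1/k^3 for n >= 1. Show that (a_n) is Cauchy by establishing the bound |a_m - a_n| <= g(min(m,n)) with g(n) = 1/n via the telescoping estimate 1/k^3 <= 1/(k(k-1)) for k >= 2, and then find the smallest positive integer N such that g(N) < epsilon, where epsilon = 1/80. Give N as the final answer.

For m > n >= 1: |a_m - a_n| = sum_{k=n+1}^m 1/k^3.
Use 1/k^3 <= 1/(k(k-1)) = 1/(k-1) - 1/k for k >= 2 (which holds since k^3 >= k^2 >= k(k-1) for k >= 2):
sum_{k=n+1}^m 1/k^3 <= sum_{k=n+1}^m (1/(k-1) - 1/k) = 1/n - 1/m <= 1/n.
By symmetry the same bound holds with n,m swapped, so |a_m - a_n| <= 1/min(m,n) = g(min(m,n)). Since g(n) -> 0, (a_n) is Cauchy.
Now solve g(N) < 1/80: 1/N < 1/80 <=> N > 1/(1/80) = 80.
The smallest integer strictly greater than 80 is N = 81.
Check: g(81) = 1/81 < 1/80; g(80) = 1/80 >= 1/80. So N = 81.

81


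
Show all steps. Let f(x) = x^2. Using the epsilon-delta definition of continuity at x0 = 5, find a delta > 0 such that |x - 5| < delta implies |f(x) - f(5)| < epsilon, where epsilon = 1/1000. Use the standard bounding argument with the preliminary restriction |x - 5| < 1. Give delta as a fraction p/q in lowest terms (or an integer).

Factor: |x^2 - (5)^2| = |x - 5| * |x + 5|.
Impose |x - 5| < 1 first. Then |x + 5| = |(x - 5) + 2*(5)| <= |x - 5| + 2*|5| < 1 + 10 = 11.
So |x^2 - (5)^2| < delta * 11.
We need delta * 11 <= 1/1000, i.e. delta <= 1/1000/11 = 1/11000.
Since 1/11000 < 1, this is tighter than 1; take delta = 1/11000.
So delta = 1/11000 works.

1/11000


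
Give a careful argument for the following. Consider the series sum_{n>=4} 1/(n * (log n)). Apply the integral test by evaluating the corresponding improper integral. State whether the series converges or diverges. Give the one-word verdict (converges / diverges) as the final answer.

Let f(x) = 1/(x*log(x)). Then f is positive, continuous, and decreasing on [4, infinity), so the integral test applies.
Compute the improper integral int_{4}^infinity f(x) dx:
  antiderivative F(x) = log(log(x)).
  F(x) = log(log(x)) -> infinity as x -> infinity. The integral diverges, so by the integral test, the series diverges.

diverges


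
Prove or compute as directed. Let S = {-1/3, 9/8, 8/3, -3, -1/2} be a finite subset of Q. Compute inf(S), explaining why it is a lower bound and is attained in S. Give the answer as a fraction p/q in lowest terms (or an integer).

S is finite, so inf(S) = min(S).
Sorted increasing:
-3, -1/2, -1/3, 9/8, 8/3
The extremum is -3.
For every x in S, x >= -3. And -3 is in S, so it is attained.
Therefore inf(S) = -3.

-3


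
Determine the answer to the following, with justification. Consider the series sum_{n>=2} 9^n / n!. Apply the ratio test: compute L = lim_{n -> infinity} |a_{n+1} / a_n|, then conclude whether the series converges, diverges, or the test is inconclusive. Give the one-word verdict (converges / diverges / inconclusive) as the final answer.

Let a_n denote the general term. Form the ratio a_{n+1}/a_n and simplify:
a_{n+1}/a_n = 9/(n + 1)
Take the limit as n -> infinity: L = 0.
Since L = 0 < 1, the ratio test implies the series converges.

converges


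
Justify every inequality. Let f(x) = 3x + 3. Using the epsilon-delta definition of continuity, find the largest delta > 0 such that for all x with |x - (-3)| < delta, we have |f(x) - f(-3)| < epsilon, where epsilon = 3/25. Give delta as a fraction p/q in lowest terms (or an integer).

We compute f(-3) = 3*(-3) + 3 = -6.
|f(x) - f(-3)| = |3x + 3 - (-6)| = |3(x - (-3))| = 3|x - (-3)|.
We need 3|x - (-3)| < 3/25, i.e. |x - (-3)| < 3/25 / 3 = 1/25.
So any delta <= 1/25 works. Conversely, if delta > 1/25, then x = -3 + 1/25 satisfies |x - (-3)| = 1/25 < delta but |f(x) - f(-3)| = 3 * 1/25 = 3/25, which is not < 3/25; so no larger delta works.
Hence the largest such delta is 1/25.

1/25


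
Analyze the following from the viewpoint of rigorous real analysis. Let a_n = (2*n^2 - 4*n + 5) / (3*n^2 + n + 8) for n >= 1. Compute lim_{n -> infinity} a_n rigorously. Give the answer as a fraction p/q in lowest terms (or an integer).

Divide numerator and denominator by n^2, the highest power:
numerator / n^2 = 2 - 4/n + 5/n^2
denominator / n^2 = 3 + 1/n + 8/n^2
As n -> infinity, all terms of the form c/n^k (k >= 1) tend to 0.
So numerator / n^2 -> 2 and denominator / n^2 -> 3.
Therefore lim a_n = 2/3.

2/3


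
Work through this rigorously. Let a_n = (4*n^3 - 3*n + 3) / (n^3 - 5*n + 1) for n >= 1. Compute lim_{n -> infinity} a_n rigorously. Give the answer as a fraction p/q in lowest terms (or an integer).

Divide numerator and denominator by n^3, the highest power:
numerator / n^3 = 4 - 3/n^2 + 3/n^3
denominator / n^3 = 1 - 5/n^2 + n^(-3)
As n -> infinity, all terms of the form c/n^k (k >= 1) tend to 0.
So numerator / n^3 -> 4 and denominator / n^3 -> 1.
Therefore lim a_n = 4.

4


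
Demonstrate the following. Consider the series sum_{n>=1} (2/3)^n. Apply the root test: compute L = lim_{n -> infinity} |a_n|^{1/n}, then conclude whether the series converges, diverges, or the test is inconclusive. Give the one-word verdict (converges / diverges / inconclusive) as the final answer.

Let a_n denote the general term. Form |a_n|^(1/n) and simplify:
|a_n|^(1/n) = 2/3
Take the limit as n -> infinity: L = 2/3.
Since L = 2/3 < 1, the root test implies convergence.

converges


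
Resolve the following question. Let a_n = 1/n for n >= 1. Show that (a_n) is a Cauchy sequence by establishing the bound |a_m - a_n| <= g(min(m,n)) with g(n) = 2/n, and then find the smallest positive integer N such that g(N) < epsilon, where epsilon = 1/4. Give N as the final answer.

For any m, n >= 1, by the triangle inequality:
|a_m - a_n| = |1/m - 1/n| <= 1/m + 1/n <= 2/min(m,n).
So g(n) = 2/n bounds the Cauchy difference. Since g(n) -> 0, (a_n) is Cauchy.
Now solve g(N) < 1/4: 2/N < 1/4 <=> N > 2 / (1/4) = 8.
The smallest integer strictly greater than 8 is N = 9.
Check: g(9) = 2/9 = 2/9 < 1/4; g(8) = 1/4 >= 1/4. So N = 9.

9


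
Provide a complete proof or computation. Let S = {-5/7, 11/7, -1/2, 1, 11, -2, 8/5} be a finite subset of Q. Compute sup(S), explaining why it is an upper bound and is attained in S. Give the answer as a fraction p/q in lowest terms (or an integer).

S is finite, so sup(S) = max(S).
Sorted decreasing:
11, 8/5, 11/7, 1, -1/2, -5/7, -2
The extremum is 11.
For every x in S, x <= 11. And 11 is in S, so it is attained.
Therefore sup(S) = 11.

11


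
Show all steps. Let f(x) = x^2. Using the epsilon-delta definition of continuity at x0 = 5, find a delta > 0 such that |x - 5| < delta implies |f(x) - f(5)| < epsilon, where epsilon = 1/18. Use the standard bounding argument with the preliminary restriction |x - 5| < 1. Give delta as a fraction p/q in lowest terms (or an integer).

Factor: |x^2 - (5)^2| = |x - 5| * |x + 5|.
Impose |x - 5| < 1 first. Then |x + 5| = |(x - 5) + 2*(5)| <= |x - 5| + 2*|5| < 1 + 10 = 11.
So |x^2 - (5)^2| < delta * 11.
We need delta * 11 <= 1/18, i.e. delta <= 1/18/11 = 1/198.
Since 1/198 < 1, this is tighter than 1; take delta = 1/198.
So delta = 1/198 works.

1/198


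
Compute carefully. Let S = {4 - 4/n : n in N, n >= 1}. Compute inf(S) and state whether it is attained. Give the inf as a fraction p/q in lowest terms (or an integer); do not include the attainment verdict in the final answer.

Analysis:
- Values: 0, 2, 8/3, 3, ... strictly increasing.
- Minimum is 0 (n=1); inf = 0 (attained).
- 4 - 4/n -> 4 from below; sup = 4, not attained.
Conclusion: inf(S) = 0, attained in S.

0


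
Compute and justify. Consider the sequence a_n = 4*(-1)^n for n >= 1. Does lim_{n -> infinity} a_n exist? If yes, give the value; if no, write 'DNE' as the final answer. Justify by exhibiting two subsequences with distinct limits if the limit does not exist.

Examine the behaviour of a_n along subsequences.
Even-n subsequence a_{2k} = 4 -> 4. Odd-n subsequence a_{2k+1} = -4 -> -4.
Since these two subsequential limits are 4 and -4, distinct, the full sequence cannot converge (a convergent sequence has all subsequences tending to the same limit). So lim a_n does not exist.

DNE


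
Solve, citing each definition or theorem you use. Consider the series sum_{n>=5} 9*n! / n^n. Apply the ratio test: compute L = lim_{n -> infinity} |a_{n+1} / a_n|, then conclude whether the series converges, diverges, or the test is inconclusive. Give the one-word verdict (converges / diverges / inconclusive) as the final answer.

Let a_n denote the general term. Form the ratio a_{n+1}/a_n and simplify:
a_{n+1}/a_n = (n/(n + 1))^n
Take the limit as n -> infinity: L = exp(-1).
Since L = exp(-1) < 1, the ratio test implies the series converges.

converges


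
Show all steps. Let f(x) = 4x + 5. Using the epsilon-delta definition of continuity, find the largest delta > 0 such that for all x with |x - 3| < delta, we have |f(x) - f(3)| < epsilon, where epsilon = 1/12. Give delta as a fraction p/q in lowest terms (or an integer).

We compute f(3) = 4*(3) + 5 = 17.
|f(x) - f(3)| = |4x + 5 - (17)| = |4(x - 3)| = 4|x - 3|.
We need 4|x - 3| < 1/12, i.e. |x - 3| < 1/12 / 4 = 1/48.
So any delta <= 1/48 works. Conversely, if delta > 1/48, then x = 3 + 1/48 satisfies |x - 3| = 1/48 < delta but |f(x) - f(3)| = 4 * 1/48 = 1/12, which is not < 1/12; so no larger delta works.
Hence the largest such delta is 1/48.

1/48


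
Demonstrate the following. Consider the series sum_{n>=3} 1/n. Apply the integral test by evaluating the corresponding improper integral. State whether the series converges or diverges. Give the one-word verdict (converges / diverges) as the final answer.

Let f(x) = 1/x. Then f is positive, continuous, and decreasing on [3, infinity), so the integral test applies.
Compute the improper integral int_{3}^infinity f(x) dx:
  antiderivative F(x) = log(x).
  As x -> infinity, log(x) -> infinity.
  So int = infinity - log(3) = infinity. By the integral test, the series diverges.

diverges


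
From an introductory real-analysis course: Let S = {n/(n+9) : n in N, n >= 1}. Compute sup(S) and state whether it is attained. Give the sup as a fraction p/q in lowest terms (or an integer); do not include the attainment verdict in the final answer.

Analysis:
- Values: 1/10, 2/11, 1/4, 4/13, ... strictly increasing.
- Minimum is 1/10 (n=1); inf = 1/10 (attained).
- n/(n+9) = 1 - 9/(n+9) -> 1 from below as n -> infinity, and never equals 1.
- So sup = 1 (not attained).
Conclusion: sup(S) = 1, not attained in S.

1


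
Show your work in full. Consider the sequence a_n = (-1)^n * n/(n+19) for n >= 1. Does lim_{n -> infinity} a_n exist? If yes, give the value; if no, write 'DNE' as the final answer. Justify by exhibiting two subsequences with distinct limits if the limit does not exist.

Examine the behaviour of a_n along subsequences.
a_{2k} = 2k/(2k+19) -> 1. a_{2k+1} = -(2k+1)/(2k+20) -> -1.
Since these two subsequential limits are 1 and -1, distinct, the full sequence cannot converge (a convergent sequence has all subsequences tending to the same limit). So lim a_n does not exist.

DNE


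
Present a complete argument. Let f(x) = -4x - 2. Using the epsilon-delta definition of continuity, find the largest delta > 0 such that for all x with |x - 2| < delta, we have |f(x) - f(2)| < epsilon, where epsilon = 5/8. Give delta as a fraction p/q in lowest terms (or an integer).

We compute f(2) = -4*(2) - 2 = -10.
|f(x) - f(2)| = |-4x - 2 - (-10)| = |-4(x - 2)| = 4|x - 2|.
We need 4|x - 2| < 5/8, i.e. |x - 2| < 5/8 / 4 = 5/32.
So any delta <= 5/32 works. Conversely, if delta > 5/32, then x = 2 + 5/32 satisfies |x - 2| = 5/32 < delta but |f(x) - f(2)| = 4 * 5/32 = 5/8, which is not < 5/8; so no larger delta works.
Hence the largest such delta is 5/32.

5/32


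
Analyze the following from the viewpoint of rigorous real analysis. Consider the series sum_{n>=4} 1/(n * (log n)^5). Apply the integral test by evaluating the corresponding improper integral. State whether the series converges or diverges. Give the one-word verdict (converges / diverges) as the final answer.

Let f(x) = 1/(x*log(x)^5). Then f is positive, continuous, and decreasing on [4, infinity), so the integral test applies.
Compute the improper integral int_{4}^infinity f(x) dx:
  antiderivative F(x) = -1/(4*log(x)^4).
  F(x) -> 0 as x -> infinity.  int = 0 - F(4) = 1/(4*log(4)^4) < infinity. By the integral test, the series converges.

converges


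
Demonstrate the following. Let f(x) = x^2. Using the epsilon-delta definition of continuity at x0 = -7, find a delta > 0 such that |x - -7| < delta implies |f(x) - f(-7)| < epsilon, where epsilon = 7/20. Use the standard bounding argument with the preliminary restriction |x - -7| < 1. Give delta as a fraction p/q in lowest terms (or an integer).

Factor: |x^2 - (-7)^2| = |x - -7| * |x + -7|.
Impose |x - -7| < 1 first. Then |x + -7| = |(x - -7) + 2*(-7)| <= |x - -7| + 2*|-7| < 1 + 14 = 15.
So |x^2 - (-7)^2| < delta * 15.
We need delta * 15 <= 7/20, i.e. delta <= 7/20/15 = 7/300.
Since 7/300 < 1, this is tighter than 1; take delta = 7/300.
So delta = 7/300 works.

7/300


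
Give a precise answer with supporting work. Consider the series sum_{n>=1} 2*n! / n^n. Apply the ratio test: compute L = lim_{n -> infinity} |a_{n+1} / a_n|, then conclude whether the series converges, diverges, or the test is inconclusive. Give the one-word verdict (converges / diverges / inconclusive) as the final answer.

Let a_n denote the general term. Form the ratio a_{n+1}/a_n and simplify:
a_{n+1}/a_n = (n/(n + 1))^n
Take the limit as n -> infinity: L = exp(-1).
Since L = exp(-1) < 1, the ratio test implies the series converges.

converges


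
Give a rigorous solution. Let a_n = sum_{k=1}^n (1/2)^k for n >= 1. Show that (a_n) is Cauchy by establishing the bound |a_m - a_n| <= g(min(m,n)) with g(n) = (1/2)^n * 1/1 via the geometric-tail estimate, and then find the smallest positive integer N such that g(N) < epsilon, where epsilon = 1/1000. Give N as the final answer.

For m > n >= 1: |a_m - a_n| = sum_{k=n+1}^m (1/2)^k < sum_{k=n+1}^infinity (1/2)^k = (1/2)^(n+1) / (1 - 1/2) = (1/2)^n * (1/2) * (2/1) = (1/2)^n * 1/1.
So g(n) = (1/2)^n / 1. Since g(n) -> 0, (a_n) is Cauchy.
Now solve g(N) < 1/1000: (1/2)^N / 1 < 1/1000 <=> 2^N > 1 / (1 * 1/1000) = 1000.
Check powers of 2: 2^9 = 512 <= 1000, 2^10 = 1024 > 1000.
So the smallest such N is 10. Check: g(10) = 1/(1 * 1024) = 1/1024 < 1/1000.

10


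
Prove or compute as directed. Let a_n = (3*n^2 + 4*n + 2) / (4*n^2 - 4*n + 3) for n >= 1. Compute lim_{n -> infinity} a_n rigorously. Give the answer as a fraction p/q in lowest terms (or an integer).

Divide numerator and denominator by n^2, the highest power:
numerator / n^2 = 3 + 4/n + 2/n^2
denominator / n^2 = 4 - 4/n + 3/n^2
As n -> infinity, all terms of the form c/n^k (k >= 1) tend to 0.
So numerator / n^2 -> 3 and denominator / n^2 -> 4.
Therefore lim a_n = 3/4.

3/4
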